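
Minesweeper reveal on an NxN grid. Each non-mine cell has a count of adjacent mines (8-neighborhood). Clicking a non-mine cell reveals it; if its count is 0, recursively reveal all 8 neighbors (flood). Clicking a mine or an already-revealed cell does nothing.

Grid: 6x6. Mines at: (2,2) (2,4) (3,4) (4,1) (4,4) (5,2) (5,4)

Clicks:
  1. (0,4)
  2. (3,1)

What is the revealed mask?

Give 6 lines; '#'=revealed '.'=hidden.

Answer: ######
######
##....
##....
......
......

Derivation:
Click 1 (0,4) count=0: revealed 16 new [(0,0) (0,1) (0,2) (0,3) (0,4) (0,5) (1,0) (1,1) (1,2) (1,3) (1,4) (1,5) (2,0) (2,1) (3,0) (3,1)] -> total=16
Click 2 (3,1) count=2: revealed 0 new [(none)] -> total=16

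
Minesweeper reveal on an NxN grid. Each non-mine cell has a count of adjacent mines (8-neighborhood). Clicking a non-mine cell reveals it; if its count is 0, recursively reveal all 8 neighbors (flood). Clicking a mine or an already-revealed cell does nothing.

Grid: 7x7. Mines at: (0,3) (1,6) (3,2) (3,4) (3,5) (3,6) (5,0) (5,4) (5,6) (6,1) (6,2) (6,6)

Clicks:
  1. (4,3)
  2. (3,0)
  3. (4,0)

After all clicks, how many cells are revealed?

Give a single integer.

Click 1 (4,3) count=3: revealed 1 new [(4,3)] -> total=1
Click 2 (3,0) count=0: revealed 13 new [(0,0) (0,1) (0,2) (1,0) (1,1) (1,2) (2,0) (2,1) (2,2) (3,0) (3,1) (4,0) (4,1)] -> total=14
Click 3 (4,0) count=1: revealed 0 new [(none)] -> total=14

Answer: 14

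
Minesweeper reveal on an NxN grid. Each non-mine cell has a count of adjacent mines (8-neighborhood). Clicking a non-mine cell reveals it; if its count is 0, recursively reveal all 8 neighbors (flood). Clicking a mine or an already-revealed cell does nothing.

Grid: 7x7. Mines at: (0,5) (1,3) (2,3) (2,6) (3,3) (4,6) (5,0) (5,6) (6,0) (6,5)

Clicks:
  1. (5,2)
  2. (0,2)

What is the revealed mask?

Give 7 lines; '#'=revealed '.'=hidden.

Answer: ..#....
.......
.......
.......
.####..
.####..
.####..

Derivation:
Click 1 (5,2) count=0: revealed 12 new [(4,1) (4,2) (4,3) (4,4) (5,1) (5,2) (5,3) (5,4) (6,1) (6,2) (6,3) (6,4)] -> total=12
Click 2 (0,2) count=1: revealed 1 new [(0,2)] -> total=13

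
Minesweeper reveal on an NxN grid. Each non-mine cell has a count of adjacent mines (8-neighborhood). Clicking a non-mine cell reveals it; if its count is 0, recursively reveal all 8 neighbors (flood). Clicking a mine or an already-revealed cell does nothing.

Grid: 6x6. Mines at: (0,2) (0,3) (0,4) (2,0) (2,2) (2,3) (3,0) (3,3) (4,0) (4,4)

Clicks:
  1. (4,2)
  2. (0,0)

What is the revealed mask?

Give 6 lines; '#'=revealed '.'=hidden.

Click 1 (4,2) count=1: revealed 1 new [(4,2)] -> total=1
Click 2 (0,0) count=0: revealed 4 new [(0,0) (0,1) (1,0) (1,1)] -> total=5

Answer: ##....
##....
......
......
..#...
......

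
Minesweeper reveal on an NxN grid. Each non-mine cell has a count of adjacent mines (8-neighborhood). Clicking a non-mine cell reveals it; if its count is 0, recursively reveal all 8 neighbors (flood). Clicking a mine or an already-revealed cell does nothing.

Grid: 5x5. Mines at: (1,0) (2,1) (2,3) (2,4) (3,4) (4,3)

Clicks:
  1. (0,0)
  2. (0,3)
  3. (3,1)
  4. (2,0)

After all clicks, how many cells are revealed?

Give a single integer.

Click 1 (0,0) count=1: revealed 1 new [(0,0)] -> total=1
Click 2 (0,3) count=0: revealed 8 new [(0,1) (0,2) (0,3) (0,4) (1,1) (1,2) (1,3) (1,4)] -> total=9
Click 3 (3,1) count=1: revealed 1 new [(3,1)] -> total=10
Click 4 (2,0) count=2: revealed 1 new [(2,0)] -> total=11

Answer: 11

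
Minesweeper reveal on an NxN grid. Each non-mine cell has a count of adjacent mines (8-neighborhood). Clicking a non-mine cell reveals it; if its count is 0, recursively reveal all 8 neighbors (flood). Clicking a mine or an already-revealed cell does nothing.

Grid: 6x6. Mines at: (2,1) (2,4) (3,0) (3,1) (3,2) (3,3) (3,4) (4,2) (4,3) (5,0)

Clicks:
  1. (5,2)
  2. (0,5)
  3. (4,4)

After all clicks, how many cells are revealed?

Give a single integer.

Answer: 14

Derivation:
Click 1 (5,2) count=2: revealed 1 new [(5,2)] -> total=1
Click 2 (0,5) count=0: revealed 12 new [(0,0) (0,1) (0,2) (0,3) (0,4) (0,5) (1,0) (1,1) (1,2) (1,3) (1,4) (1,5)] -> total=13
Click 3 (4,4) count=3: revealed 1 new [(4,4)] -> total=14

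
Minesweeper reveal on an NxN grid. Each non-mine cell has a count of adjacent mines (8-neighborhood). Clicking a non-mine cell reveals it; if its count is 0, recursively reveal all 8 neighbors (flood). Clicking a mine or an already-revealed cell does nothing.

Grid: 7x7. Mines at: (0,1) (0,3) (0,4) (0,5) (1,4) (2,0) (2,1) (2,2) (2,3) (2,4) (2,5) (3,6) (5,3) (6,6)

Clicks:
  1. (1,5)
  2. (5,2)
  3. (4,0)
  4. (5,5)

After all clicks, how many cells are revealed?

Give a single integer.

Click 1 (1,5) count=5: revealed 1 new [(1,5)] -> total=1
Click 2 (5,2) count=1: revealed 1 new [(5,2)] -> total=2
Click 3 (4,0) count=0: revealed 11 new [(3,0) (3,1) (3,2) (4,0) (4,1) (4,2) (5,0) (5,1) (6,0) (6,1) (6,2)] -> total=13
Click 4 (5,5) count=1: revealed 1 new [(5,5)] -> total=14

Answer: 14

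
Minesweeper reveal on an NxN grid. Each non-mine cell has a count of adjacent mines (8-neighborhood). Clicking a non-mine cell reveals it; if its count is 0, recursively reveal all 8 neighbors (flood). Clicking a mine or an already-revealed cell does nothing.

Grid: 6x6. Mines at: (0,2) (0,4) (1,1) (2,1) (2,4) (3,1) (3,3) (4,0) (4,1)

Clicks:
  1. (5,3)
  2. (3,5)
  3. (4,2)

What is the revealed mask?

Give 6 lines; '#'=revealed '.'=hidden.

Answer: ......
......
......
....##
..####
..####

Derivation:
Click 1 (5,3) count=0: revealed 10 new [(3,4) (3,5) (4,2) (4,3) (4,4) (4,5) (5,2) (5,3) (5,4) (5,5)] -> total=10
Click 2 (3,5) count=1: revealed 0 new [(none)] -> total=10
Click 3 (4,2) count=3: revealed 0 new [(none)] -> total=10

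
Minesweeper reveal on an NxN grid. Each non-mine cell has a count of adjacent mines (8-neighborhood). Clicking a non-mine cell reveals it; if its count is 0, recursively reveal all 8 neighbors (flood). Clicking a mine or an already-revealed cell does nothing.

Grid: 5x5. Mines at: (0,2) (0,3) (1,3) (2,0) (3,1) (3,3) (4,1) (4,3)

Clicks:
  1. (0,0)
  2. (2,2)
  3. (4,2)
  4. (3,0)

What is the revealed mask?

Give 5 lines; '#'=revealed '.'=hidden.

Click 1 (0,0) count=0: revealed 4 new [(0,0) (0,1) (1,0) (1,1)] -> total=4
Click 2 (2,2) count=3: revealed 1 new [(2,2)] -> total=5
Click 3 (4,2) count=4: revealed 1 new [(4,2)] -> total=6
Click 4 (3,0) count=3: revealed 1 new [(3,0)] -> total=7

Answer: ##...
##...
..#..
#....
..#..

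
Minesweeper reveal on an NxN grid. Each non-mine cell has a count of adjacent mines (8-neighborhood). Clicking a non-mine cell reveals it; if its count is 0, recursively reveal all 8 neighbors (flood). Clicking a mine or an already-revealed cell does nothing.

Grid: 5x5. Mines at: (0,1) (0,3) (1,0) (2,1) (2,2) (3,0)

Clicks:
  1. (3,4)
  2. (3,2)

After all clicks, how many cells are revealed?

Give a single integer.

Answer: 12

Derivation:
Click 1 (3,4) count=0: revealed 12 new [(1,3) (1,4) (2,3) (2,4) (3,1) (3,2) (3,3) (3,4) (4,1) (4,2) (4,3) (4,4)] -> total=12
Click 2 (3,2) count=2: revealed 0 new [(none)] -> total=12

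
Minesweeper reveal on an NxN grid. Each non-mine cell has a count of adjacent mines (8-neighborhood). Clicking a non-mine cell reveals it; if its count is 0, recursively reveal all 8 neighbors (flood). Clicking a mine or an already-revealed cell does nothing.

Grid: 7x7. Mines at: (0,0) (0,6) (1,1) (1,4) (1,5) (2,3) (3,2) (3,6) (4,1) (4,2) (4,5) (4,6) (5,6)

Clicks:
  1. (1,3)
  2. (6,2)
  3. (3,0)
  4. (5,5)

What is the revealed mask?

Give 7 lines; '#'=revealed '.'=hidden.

Click 1 (1,3) count=2: revealed 1 new [(1,3)] -> total=1
Click 2 (6,2) count=0: revealed 12 new [(5,0) (5,1) (5,2) (5,3) (5,4) (5,5) (6,0) (6,1) (6,2) (6,3) (6,4) (6,5)] -> total=13
Click 3 (3,0) count=1: revealed 1 new [(3,0)] -> total=14
Click 4 (5,5) count=3: revealed 0 new [(none)] -> total=14

Answer: .......
...#...
.......
#......
.......
######.
######.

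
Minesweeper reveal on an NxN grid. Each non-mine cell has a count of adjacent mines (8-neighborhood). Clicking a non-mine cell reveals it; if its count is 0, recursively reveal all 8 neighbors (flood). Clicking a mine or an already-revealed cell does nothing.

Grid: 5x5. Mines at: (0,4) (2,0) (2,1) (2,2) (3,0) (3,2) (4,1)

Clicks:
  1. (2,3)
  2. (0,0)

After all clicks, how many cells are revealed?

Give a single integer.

Click 1 (2,3) count=2: revealed 1 new [(2,3)] -> total=1
Click 2 (0,0) count=0: revealed 8 new [(0,0) (0,1) (0,2) (0,3) (1,0) (1,1) (1,2) (1,3)] -> total=9

Answer: 9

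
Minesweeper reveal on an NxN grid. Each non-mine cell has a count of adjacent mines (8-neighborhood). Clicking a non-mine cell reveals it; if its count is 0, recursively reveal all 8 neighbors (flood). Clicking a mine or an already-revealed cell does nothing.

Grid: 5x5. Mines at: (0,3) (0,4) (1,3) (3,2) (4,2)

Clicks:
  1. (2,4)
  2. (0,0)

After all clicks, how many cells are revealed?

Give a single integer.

Click 1 (2,4) count=1: revealed 1 new [(2,4)] -> total=1
Click 2 (0,0) count=0: revealed 13 new [(0,0) (0,1) (0,2) (1,0) (1,1) (1,2) (2,0) (2,1) (2,2) (3,0) (3,1) (4,0) (4,1)] -> total=14

Answer: 14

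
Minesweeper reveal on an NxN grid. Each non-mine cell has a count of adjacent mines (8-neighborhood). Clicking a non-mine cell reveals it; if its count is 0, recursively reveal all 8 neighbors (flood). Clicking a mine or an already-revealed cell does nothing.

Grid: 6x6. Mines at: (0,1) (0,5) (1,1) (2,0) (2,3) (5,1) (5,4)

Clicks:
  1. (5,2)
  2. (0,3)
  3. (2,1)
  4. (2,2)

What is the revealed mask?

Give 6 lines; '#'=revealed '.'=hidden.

Click 1 (5,2) count=1: revealed 1 new [(5,2)] -> total=1
Click 2 (0,3) count=0: revealed 6 new [(0,2) (0,3) (0,4) (1,2) (1,3) (1,4)] -> total=7
Click 3 (2,1) count=2: revealed 1 new [(2,1)] -> total=8
Click 4 (2,2) count=2: revealed 1 new [(2,2)] -> total=9

Answer: ..###.
..###.
.##...
......
......
..#...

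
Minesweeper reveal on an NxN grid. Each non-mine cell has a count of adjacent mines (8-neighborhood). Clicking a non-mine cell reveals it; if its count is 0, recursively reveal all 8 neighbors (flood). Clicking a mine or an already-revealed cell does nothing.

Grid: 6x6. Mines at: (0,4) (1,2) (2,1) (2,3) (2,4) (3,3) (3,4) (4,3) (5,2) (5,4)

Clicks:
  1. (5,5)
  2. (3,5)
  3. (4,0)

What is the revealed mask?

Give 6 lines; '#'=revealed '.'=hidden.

Click 1 (5,5) count=1: revealed 1 new [(5,5)] -> total=1
Click 2 (3,5) count=2: revealed 1 new [(3,5)] -> total=2
Click 3 (4,0) count=0: revealed 6 new [(3,0) (3,1) (4,0) (4,1) (5,0) (5,1)] -> total=8

Answer: ......
......
......
##...#
##....
##...#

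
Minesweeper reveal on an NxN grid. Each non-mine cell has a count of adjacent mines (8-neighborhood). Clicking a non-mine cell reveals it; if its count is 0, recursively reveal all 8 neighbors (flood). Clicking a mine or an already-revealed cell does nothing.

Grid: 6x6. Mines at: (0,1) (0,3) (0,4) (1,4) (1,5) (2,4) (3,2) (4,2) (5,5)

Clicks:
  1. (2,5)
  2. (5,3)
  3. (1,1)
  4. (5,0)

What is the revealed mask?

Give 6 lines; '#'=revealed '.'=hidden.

Answer: ......
##....
##...#
##....
##....
##.#..

Derivation:
Click 1 (2,5) count=3: revealed 1 new [(2,5)] -> total=1
Click 2 (5,3) count=1: revealed 1 new [(5,3)] -> total=2
Click 3 (1,1) count=1: revealed 1 new [(1,1)] -> total=3
Click 4 (5,0) count=0: revealed 9 new [(1,0) (2,0) (2,1) (3,0) (3,1) (4,0) (4,1) (5,0) (5,1)] -> total=12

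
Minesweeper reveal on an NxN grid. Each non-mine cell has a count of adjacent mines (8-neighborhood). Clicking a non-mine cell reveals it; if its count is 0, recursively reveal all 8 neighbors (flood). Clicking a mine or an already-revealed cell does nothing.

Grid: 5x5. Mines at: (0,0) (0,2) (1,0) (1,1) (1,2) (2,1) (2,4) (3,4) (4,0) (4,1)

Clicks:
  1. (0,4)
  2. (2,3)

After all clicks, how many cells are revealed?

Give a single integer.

Click 1 (0,4) count=0: revealed 4 new [(0,3) (0,4) (1,3) (1,4)] -> total=4
Click 2 (2,3) count=3: revealed 1 new [(2,3)] -> total=5

Answer: 5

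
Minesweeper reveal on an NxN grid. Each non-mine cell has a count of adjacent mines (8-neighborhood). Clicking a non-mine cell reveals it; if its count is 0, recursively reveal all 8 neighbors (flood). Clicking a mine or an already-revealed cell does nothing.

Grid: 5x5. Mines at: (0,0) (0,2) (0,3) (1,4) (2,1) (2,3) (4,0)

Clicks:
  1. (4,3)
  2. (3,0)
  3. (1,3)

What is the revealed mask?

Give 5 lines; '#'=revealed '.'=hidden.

Answer: .....
...#.
.....
#####
.####

Derivation:
Click 1 (4,3) count=0: revealed 8 new [(3,1) (3,2) (3,3) (3,4) (4,1) (4,2) (4,3) (4,4)] -> total=8
Click 2 (3,0) count=2: revealed 1 new [(3,0)] -> total=9
Click 3 (1,3) count=4: revealed 1 new [(1,3)] -> total=10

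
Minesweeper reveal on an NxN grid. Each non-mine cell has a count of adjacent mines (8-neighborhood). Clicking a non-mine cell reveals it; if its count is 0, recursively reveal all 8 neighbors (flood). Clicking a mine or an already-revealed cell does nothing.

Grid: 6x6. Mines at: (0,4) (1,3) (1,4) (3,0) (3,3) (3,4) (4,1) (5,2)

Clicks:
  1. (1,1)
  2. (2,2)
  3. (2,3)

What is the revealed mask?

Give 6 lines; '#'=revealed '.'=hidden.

Answer: ###...
###...
####..
......
......
......

Derivation:
Click 1 (1,1) count=0: revealed 9 new [(0,0) (0,1) (0,2) (1,0) (1,1) (1,2) (2,0) (2,1) (2,2)] -> total=9
Click 2 (2,2) count=2: revealed 0 new [(none)] -> total=9
Click 3 (2,3) count=4: revealed 1 new [(2,3)] -> total=10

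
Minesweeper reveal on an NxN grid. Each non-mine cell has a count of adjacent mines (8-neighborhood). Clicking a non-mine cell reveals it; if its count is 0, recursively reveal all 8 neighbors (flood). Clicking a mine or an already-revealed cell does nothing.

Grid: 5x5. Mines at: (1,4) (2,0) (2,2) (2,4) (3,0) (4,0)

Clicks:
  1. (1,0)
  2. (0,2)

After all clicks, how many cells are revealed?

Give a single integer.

Answer: 8

Derivation:
Click 1 (1,0) count=1: revealed 1 new [(1,0)] -> total=1
Click 2 (0,2) count=0: revealed 7 new [(0,0) (0,1) (0,2) (0,3) (1,1) (1,2) (1,3)] -> total=8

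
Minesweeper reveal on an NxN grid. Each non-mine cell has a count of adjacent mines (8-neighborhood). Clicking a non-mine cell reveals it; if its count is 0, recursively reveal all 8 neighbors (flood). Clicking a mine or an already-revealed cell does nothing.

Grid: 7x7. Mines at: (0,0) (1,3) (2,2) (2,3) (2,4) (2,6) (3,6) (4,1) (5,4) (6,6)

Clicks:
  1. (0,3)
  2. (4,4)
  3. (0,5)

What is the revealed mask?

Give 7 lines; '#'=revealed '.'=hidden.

Answer: ...####
....###
.......
.......
....#..
.......
.......

Derivation:
Click 1 (0,3) count=1: revealed 1 new [(0,3)] -> total=1
Click 2 (4,4) count=1: revealed 1 new [(4,4)] -> total=2
Click 3 (0,5) count=0: revealed 6 new [(0,4) (0,5) (0,6) (1,4) (1,5) (1,6)] -> total=8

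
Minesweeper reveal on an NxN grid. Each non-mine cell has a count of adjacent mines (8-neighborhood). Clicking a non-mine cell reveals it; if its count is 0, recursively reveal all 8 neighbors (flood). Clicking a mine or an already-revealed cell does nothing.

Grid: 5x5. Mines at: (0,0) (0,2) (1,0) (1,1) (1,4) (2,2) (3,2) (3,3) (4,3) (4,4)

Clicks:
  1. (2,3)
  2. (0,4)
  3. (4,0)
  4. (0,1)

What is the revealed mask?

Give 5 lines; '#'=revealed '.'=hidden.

Answer: .#..#
.....
##.#.
##...
##...

Derivation:
Click 1 (2,3) count=4: revealed 1 new [(2,3)] -> total=1
Click 2 (0,4) count=1: revealed 1 new [(0,4)] -> total=2
Click 3 (4,0) count=0: revealed 6 new [(2,0) (2,1) (3,0) (3,1) (4,0) (4,1)] -> total=8
Click 4 (0,1) count=4: revealed 1 new [(0,1)] -> total=9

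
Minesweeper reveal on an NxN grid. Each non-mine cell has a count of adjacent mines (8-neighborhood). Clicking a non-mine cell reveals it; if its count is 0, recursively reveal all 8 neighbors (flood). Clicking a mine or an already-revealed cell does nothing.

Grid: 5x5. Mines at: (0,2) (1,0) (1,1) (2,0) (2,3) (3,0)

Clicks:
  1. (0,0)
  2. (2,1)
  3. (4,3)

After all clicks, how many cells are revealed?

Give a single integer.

Answer: 10

Derivation:
Click 1 (0,0) count=2: revealed 1 new [(0,0)] -> total=1
Click 2 (2,1) count=4: revealed 1 new [(2,1)] -> total=2
Click 3 (4,3) count=0: revealed 8 new [(3,1) (3,2) (3,3) (3,4) (4,1) (4,2) (4,3) (4,4)] -> total=10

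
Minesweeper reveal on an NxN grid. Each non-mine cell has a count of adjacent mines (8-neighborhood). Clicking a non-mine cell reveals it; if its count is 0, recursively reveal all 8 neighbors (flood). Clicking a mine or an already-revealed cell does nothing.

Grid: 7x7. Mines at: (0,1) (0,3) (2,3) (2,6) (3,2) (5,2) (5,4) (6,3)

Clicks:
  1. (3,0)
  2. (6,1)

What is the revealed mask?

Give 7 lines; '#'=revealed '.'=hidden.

Answer: .......
##.....
##.....
##.....
##.....
##.....
##.....

Derivation:
Click 1 (3,0) count=0: revealed 12 new [(1,0) (1,1) (2,0) (2,1) (3,0) (3,1) (4,0) (4,1) (5,0) (5,1) (6,0) (6,1)] -> total=12
Click 2 (6,1) count=1: revealed 0 new [(none)] -> total=12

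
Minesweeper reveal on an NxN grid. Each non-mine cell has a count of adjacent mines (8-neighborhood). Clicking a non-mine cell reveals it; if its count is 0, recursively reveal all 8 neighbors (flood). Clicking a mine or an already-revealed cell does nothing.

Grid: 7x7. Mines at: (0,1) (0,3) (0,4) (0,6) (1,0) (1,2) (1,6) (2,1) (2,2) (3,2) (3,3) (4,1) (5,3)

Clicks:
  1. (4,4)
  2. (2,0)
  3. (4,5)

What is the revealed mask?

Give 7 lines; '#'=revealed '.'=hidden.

Answer: .......
.......
#...###
....###
....###
....###
....###

Derivation:
Click 1 (4,4) count=2: revealed 1 new [(4,4)] -> total=1
Click 2 (2,0) count=2: revealed 1 new [(2,0)] -> total=2
Click 3 (4,5) count=0: revealed 14 new [(2,4) (2,5) (2,6) (3,4) (3,5) (3,6) (4,5) (4,6) (5,4) (5,5) (5,6) (6,4) (6,5) (6,6)] -> total=16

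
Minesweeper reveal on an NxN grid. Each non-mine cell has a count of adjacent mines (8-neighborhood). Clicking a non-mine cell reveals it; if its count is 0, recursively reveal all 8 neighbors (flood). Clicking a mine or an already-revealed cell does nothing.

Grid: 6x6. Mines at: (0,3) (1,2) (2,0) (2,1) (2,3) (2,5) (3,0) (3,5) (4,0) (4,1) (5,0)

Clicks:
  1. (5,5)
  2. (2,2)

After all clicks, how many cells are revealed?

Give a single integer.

Answer: 12

Derivation:
Click 1 (5,5) count=0: revealed 11 new [(3,2) (3,3) (3,4) (4,2) (4,3) (4,4) (4,5) (5,2) (5,3) (5,4) (5,5)] -> total=11
Click 2 (2,2) count=3: revealed 1 new [(2,2)] -> total=12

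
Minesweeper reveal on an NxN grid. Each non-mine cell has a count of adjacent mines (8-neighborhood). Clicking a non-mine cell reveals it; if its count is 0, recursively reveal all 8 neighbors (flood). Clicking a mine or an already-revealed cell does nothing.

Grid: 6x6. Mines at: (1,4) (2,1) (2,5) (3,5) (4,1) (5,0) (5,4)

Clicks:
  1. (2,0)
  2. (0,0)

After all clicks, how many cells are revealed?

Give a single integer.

Click 1 (2,0) count=1: revealed 1 new [(2,0)] -> total=1
Click 2 (0,0) count=0: revealed 8 new [(0,0) (0,1) (0,2) (0,3) (1,0) (1,1) (1,2) (1,3)] -> total=9

Answer: 9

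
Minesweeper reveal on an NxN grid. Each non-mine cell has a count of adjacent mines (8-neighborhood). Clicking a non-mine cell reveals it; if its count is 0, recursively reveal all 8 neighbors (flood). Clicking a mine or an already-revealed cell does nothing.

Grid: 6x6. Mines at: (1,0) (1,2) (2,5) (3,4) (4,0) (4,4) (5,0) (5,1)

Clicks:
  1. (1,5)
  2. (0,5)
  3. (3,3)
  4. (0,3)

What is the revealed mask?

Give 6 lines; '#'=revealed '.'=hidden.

Answer: ...###
...###
......
...#..
......
......

Derivation:
Click 1 (1,5) count=1: revealed 1 new [(1,5)] -> total=1
Click 2 (0,5) count=0: revealed 5 new [(0,3) (0,4) (0,5) (1,3) (1,4)] -> total=6
Click 3 (3,3) count=2: revealed 1 new [(3,3)] -> total=7
Click 4 (0,3) count=1: revealed 0 new [(none)] -> total=7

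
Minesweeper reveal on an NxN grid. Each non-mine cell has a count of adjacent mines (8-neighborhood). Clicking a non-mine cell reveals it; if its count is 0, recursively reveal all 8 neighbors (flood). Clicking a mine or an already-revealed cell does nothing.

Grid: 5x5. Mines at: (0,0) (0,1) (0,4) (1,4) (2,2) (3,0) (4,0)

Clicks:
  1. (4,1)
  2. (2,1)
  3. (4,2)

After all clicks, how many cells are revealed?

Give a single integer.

Click 1 (4,1) count=2: revealed 1 new [(4,1)] -> total=1
Click 2 (2,1) count=2: revealed 1 new [(2,1)] -> total=2
Click 3 (4,2) count=0: revealed 9 new [(2,3) (2,4) (3,1) (3,2) (3,3) (3,4) (4,2) (4,3) (4,4)] -> total=11

Answer: 11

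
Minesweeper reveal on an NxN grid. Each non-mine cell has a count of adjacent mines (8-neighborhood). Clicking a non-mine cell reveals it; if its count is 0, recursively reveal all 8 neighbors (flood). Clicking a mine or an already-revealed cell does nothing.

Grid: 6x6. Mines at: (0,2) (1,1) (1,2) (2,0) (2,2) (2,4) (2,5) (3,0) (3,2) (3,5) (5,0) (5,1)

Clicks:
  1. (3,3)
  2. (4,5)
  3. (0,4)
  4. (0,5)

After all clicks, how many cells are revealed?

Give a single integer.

Click 1 (3,3) count=3: revealed 1 new [(3,3)] -> total=1
Click 2 (4,5) count=1: revealed 1 new [(4,5)] -> total=2
Click 3 (0,4) count=0: revealed 6 new [(0,3) (0,4) (0,5) (1,3) (1,4) (1,5)] -> total=8
Click 4 (0,5) count=0: revealed 0 new [(none)] -> total=8

Answer: 8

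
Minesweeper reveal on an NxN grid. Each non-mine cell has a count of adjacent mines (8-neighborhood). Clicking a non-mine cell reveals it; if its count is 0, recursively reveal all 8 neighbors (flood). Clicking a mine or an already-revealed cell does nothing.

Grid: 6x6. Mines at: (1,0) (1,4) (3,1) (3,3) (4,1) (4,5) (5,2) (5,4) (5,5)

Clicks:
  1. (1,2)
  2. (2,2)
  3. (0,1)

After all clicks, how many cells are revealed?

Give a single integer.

Answer: 9

Derivation:
Click 1 (1,2) count=0: revealed 9 new [(0,1) (0,2) (0,3) (1,1) (1,2) (1,3) (2,1) (2,2) (2,3)] -> total=9
Click 2 (2,2) count=2: revealed 0 new [(none)] -> total=9
Click 3 (0,1) count=1: revealed 0 new [(none)] -> total=9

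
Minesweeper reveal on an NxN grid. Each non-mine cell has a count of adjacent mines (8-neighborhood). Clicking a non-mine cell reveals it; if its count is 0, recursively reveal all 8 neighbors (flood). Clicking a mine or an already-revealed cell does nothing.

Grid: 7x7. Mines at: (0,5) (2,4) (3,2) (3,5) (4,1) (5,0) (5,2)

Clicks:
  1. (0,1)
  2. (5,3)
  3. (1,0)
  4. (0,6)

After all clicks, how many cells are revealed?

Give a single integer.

Click 1 (0,1) count=0: revealed 16 new [(0,0) (0,1) (0,2) (0,3) (0,4) (1,0) (1,1) (1,2) (1,3) (1,4) (2,0) (2,1) (2,2) (2,3) (3,0) (3,1)] -> total=16
Click 2 (5,3) count=1: revealed 1 new [(5,3)] -> total=17
Click 3 (1,0) count=0: revealed 0 new [(none)] -> total=17
Click 4 (0,6) count=1: revealed 1 new [(0,6)] -> total=18

Answer: 18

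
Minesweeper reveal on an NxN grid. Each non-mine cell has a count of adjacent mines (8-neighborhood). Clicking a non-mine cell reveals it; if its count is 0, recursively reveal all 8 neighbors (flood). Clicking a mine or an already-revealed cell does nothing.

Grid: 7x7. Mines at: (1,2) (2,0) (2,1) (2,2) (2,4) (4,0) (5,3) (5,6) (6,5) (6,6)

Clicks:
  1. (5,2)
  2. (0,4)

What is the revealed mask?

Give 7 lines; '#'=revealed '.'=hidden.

Click 1 (5,2) count=1: revealed 1 new [(5,2)] -> total=1
Click 2 (0,4) count=0: revealed 14 new [(0,3) (0,4) (0,5) (0,6) (1,3) (1,4) (1,5) (1,6) (2,5) (2,6) (3,5) (3,6) (4,5) (4,6)] -> total=15

Answer: ...####
...####
.....##
.....##
.....##
..#....
.......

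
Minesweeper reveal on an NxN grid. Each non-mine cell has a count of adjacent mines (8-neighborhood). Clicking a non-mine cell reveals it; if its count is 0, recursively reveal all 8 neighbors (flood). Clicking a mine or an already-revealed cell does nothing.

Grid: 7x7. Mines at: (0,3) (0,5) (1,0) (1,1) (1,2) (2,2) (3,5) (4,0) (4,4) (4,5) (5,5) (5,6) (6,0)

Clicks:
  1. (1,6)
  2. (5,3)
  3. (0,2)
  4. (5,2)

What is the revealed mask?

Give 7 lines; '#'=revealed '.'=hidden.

Click 1 (1,6) count=1: revealed 1 new [(1,6)] -> total=1
Click 2 (5,3) count=1: revealed 1 new [(5,3)] -> total=2
Click 3 (0,2) count=3: revealed 1 new [(0,2)] -> total=3
Click 4 (5,2) count=0: revealed 13 new [(3,1) (3,2) (3,3) (4,1) (4,2) (4,3) (5,1) (5,2) (5,4) (6,1) (6,2) (6,3) (6,4)] -> total=16

Answer: ..#....
......#
.......
.###...
.###...
.####..
.####..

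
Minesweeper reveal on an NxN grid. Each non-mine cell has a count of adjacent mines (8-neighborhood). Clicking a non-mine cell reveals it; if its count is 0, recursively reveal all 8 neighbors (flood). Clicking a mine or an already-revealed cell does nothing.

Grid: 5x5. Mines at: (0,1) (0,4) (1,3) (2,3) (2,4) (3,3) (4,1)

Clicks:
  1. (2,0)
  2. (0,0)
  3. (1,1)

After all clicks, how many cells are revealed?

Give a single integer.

Click 1 (2,0) count=0: revealed 9 new [(1,0) (1,1) (1,2) (2,0) (2,1) (2,2) (3,0) (3,1) (3,2)] -> total=9
Click 2 (0,0) count=1: revealed 1 new [(0,0)] -> total=10
Click 3 (1,1) count=1: revealed 0 new [(none)] -> total=10

Answer: 10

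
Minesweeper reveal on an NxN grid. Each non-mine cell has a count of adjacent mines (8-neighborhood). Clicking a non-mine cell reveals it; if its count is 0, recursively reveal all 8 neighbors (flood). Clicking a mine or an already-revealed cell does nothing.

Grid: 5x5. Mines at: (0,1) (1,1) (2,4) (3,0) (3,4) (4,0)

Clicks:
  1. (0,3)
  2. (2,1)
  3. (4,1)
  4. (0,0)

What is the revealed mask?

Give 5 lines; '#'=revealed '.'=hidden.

Answer: #.###
..###
.#...
.....
.#...

Derivation:
Click 1 (0,3) count=0: revealed 6 new [(0,2) (0,3) (0,4) (1,2) (1,3) (1,4)] -> total=6
Click 2 (2,1) count=2: revealed 1 new [(2,1)] -> total=7
Click 3 (4,1) count=2: revealed 1 new [(4,1)] -> total=8
Click 4 (0,0) count=2: revealed 1 new [(0,0)] -> total=9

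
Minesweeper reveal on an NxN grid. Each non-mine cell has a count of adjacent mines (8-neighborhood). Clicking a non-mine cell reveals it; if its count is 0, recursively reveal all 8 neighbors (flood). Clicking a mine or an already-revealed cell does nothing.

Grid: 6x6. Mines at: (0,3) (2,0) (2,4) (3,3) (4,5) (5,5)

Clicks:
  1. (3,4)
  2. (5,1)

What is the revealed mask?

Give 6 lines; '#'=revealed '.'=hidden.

Click 1 (3,4) count=3: revealed 1 new [(3,4)] -> total=1
Click 2 (5,1) count=0: revealed 13 new [(3,0) (3,1) (3,2) (4,0) (4,1) (4,2) (4,3) (4,4) (5,0) (5,1) (5,2) (5,3) (5,4)] -> total=14

Answer: ......
......
......
###.#.
#####.
#####.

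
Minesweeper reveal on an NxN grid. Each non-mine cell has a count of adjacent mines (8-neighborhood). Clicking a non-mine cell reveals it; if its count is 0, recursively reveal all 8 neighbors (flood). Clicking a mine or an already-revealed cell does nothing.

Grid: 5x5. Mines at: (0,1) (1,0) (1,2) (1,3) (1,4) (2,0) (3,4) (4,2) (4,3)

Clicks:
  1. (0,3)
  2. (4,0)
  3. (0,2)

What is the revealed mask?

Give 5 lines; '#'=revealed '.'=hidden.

Click 1 (0,3) count=3: revealed 1 new [(0,3)] -> total=1
Click 2 (4,0) count=0: revealed 4 new [(3,0) (3,1) (4,0) (4,1)] -> total=5
Click 3 (0,2) count=3: revealed 1 new [(0,2)] -> total=6

Answer: ..##.
.....
.....
##...
##...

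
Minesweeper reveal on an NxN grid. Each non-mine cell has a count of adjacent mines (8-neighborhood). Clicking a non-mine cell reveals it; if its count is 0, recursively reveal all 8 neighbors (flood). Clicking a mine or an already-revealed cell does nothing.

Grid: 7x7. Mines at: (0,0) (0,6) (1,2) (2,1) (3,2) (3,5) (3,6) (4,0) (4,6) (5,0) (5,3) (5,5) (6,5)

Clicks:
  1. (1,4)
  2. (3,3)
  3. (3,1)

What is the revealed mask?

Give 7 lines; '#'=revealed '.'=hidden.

Click 1 (1,4) count=0: revealed 9 new [(0,3) (0,4) (0,5) (1,3) (1,4) (1,5) (2,3) (2,4) (2,5)] -> total=9
Click 2 (3,3) count=1: revealed 1 new [(3,3)] -> total=10
Click 3 (3,1) count=3: revealed 1 new [(3,1)] -> total=11

Answer: ...###.
...###.
...###.
.#.#...
.......
.......
.......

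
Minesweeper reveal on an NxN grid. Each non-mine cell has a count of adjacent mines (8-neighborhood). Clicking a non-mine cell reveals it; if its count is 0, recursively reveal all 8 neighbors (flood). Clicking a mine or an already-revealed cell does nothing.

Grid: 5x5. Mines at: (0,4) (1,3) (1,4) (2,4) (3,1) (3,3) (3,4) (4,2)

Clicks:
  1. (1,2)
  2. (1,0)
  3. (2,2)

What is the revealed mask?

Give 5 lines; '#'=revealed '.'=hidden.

Click 1 (1,2) count=1: revealed 1 new [(1,2)] -> total=1
Click 2 (1,0) count=0: revealed 8 new [(0,0) (0,1) (0,2) (1,0) (1,1) (2,0) (2,1) (2,2)] -> total=9
Click 3 (2,2) count=3: revealed 0 new [(none)] -> total=9

Answer: ###..
###..
###..
.....
.....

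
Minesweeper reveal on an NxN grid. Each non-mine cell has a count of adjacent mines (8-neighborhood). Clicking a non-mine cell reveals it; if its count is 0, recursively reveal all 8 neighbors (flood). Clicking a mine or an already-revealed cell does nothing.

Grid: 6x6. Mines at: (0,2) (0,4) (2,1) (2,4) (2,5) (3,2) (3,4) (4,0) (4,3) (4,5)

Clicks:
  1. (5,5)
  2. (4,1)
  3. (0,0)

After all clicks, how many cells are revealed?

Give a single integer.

Click 1 (5,5) count=1: revealed 1 new [(5,5)] -> total=1
Click 2 (4,1) count=2: revealed 1 new [(4,1)] -> total=2
Click 3 (0,0) count=0: revealed 4 new [(0,0) (0,1) (1,0) (1,1)] -> total=6

Answer: 6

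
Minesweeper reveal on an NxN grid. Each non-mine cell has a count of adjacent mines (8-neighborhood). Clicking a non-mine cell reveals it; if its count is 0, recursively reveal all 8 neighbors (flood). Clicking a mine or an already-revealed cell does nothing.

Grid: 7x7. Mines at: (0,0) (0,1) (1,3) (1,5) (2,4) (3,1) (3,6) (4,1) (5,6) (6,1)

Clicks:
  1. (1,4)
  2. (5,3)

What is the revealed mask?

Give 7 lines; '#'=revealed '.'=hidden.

Answer: .......
....#..
.......
..####.
..####.
..####.
..####.

Derivation:
Click 1 (1,4) count=3: revealed 1 new [(1,4)] -> total=1
Click 2 (5,3) count=0: revealed 16 new [(3,2) (3,3) (3,4) (3,5) (4,2) (4,3) (4,4) (4,5) (5,2) (5,3) (5,4) (5,5) (6,2) (6,3) (6,4) (6,5)] -> total=17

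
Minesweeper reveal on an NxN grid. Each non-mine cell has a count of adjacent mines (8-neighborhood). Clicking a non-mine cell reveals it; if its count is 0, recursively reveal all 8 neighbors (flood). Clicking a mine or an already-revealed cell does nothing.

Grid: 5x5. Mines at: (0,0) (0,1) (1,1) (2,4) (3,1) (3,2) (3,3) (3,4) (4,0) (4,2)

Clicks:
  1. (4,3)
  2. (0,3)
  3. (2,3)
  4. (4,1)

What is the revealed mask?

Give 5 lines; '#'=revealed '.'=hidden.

Answer: ..###
..###
...#.
.....
.#.#.

Derivation:
Click 1 (4,3) count=4: revealed 1 new [(4,3)] -> total=1
Click 2 (0,3) count=0: revealed 6 new [(0,2) (0,3) (0,4) (1,2) (1,3) (1,4)] -> total=7
Click 3 (2,3) count=4: revealed 1 new [(2,3)] -> total=8
Click 4 (4,1) count=4: revealed 1 new [(4,1)] -> total=9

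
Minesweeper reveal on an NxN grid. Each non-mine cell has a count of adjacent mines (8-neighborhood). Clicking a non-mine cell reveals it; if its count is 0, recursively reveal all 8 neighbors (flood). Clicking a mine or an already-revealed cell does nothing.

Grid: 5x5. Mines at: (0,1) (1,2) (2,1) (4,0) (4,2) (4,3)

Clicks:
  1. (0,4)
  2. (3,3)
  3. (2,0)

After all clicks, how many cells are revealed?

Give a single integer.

Answer: 9

Derivation:
Click 1 (0,4) count=0: revealed 8 new [(0,3) (0,4) (1,3) (1,4) (2,3) (2,4) (3,3) (3,4)] -> total=8
Click 2 (3,3) count=2: revealed 0 new [(none)] -> total=8
Click 3 (2,0) count=1: revealed 1 new [(2,0)] -> total=9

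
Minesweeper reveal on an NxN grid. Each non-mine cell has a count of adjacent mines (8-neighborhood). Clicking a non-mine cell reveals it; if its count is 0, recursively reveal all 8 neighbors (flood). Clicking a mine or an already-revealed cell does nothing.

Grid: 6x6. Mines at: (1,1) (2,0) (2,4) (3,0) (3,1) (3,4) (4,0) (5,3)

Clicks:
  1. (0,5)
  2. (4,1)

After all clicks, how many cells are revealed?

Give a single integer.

Answer: 9

Derivation:
Click 1 (0,5) count=0: revealed 8 new [(0,2) (0,3) (0,4) (0,5) (1,2) (1,3) (1,4) (1,5)] -> total=8
Click 2 (4,1) count=3: revealed 1 new [(4,1)] -> total=9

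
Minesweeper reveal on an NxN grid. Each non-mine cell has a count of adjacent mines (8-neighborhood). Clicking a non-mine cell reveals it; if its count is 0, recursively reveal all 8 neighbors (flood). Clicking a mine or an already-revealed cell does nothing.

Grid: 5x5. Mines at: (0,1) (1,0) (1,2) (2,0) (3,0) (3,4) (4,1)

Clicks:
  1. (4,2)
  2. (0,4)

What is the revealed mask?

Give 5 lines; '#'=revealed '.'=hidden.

Click 1 (4,2) count=1: revealed 1 new [(4,2)] -> total=1
Click 2 (0,4) count=0: revealed 6 new [(0,3) (0,4) (1,3) (1,4) (2,3) (2,4)] -> total=7

Answer: ...##
...##
...##
.....
..#..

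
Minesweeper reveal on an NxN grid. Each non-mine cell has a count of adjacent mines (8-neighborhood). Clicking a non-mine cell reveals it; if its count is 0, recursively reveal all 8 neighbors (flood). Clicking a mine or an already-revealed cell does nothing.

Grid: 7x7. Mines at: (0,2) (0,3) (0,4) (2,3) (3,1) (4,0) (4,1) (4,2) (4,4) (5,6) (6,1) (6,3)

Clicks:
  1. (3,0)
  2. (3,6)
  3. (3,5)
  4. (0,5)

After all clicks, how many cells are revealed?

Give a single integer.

Answer: 14

Derivation:
Click 1 (3,0) count=3: revealed 1 new [(3,0)] -> total=1
Click 2 (3,6) count=0: revealed 13 new [(0,5) (0,6) (1,4) (1,5) (1,6) (2,4) (2,5) (2,6) (3,4) (3,5) (3,6) (4,5) (4,6)] -> total=14
Click 3 (3,5) count=1: revealed 0 new [(none)] -> total=14
Click 4 (0,5) count=1: revealed 0 new [(none)] -> total=14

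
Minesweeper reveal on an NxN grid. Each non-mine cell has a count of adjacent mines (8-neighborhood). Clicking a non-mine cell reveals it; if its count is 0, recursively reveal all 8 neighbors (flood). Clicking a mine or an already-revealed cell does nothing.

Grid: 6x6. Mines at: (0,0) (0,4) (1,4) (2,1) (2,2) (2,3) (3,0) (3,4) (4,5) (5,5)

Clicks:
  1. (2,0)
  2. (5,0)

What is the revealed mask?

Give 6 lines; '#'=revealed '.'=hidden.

Answer: ......
......
#.....
.###..
#####.
#####.

Derivation:
Click 1 (2,0) count=2: revealed 1 new [(2,0)] -> total=1
Click 2 (5,0) count=0: revealed 13 new [(3,1) (3,2) (3,3) (4,0) (4,1) (4,2) (4,3) (4,4) (5,0) (5,1) (5,2) (5,3) (5,4)] -> total=14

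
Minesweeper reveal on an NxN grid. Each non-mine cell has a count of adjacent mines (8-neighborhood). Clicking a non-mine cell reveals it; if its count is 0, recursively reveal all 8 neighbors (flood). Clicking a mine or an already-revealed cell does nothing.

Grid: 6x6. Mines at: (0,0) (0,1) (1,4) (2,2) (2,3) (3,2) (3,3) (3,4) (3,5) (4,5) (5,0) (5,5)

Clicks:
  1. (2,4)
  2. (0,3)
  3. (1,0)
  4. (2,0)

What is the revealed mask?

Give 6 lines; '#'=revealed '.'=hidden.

Answer: ...#..
##....
##..#.
##....
##....
......

Derivation:
Click 1 (2,4) count=5: revealed 1 new [(2,4)] -> total=1
Click 2 (0,3) count=1: revealed 1 new [(0,3)] -> total=2
Click 3 (1,0) count=2: revealed 1 new [(1,0)] -> total=3
Click 4 (2,0) count=0: revealed 7 new [(1,1) (2,0) (2,1) (3,0) (3,1) (4,0) (4,1)] -> total=10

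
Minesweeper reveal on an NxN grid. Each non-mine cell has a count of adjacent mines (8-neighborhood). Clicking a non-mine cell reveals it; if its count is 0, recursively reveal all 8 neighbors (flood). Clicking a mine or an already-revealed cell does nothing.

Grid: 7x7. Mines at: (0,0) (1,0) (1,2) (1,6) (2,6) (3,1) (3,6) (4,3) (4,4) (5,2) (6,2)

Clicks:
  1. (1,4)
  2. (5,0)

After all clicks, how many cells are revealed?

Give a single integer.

Click 1 (1,4) count=0: revealed 12 new [(0,3) (0,4) (0,5) (1,3) (1,4) (1,5) (2,3) (2,4) (2,5) (3,3) (3,4) (3,5)] -> total=12
Click 2 (5,0) count=0: revealed 6 new [(4,0) (4,1) (5,0) (5,1) (6,0) (6,1)] -> total=18

Answer: 18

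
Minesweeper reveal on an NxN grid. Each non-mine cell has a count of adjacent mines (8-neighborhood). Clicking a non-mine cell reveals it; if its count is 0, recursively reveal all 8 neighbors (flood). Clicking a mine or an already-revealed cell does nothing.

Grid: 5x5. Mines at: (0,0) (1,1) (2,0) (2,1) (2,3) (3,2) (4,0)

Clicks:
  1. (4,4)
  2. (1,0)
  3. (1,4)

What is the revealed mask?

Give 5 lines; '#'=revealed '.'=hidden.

Answer: .....
#...#
.....
...##
...##

Derivation:
Click 1 (4,4) count=0: revealed 4 new [(3,3) (3,4) (4,3) (4,4)] -> total=4
Click 2 (1,0) count=4: revealed 1 new [(1,0)] -> total=5
Click 3 (1,4) count=1: revealed 1 new [(1,4)] -> total=6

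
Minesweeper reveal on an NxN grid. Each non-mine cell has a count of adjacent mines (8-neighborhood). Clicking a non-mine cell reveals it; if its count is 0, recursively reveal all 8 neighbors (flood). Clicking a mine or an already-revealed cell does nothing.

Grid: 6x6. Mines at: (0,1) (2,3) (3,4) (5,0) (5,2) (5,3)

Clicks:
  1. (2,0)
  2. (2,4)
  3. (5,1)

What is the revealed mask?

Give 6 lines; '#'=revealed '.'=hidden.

Answer: ......
###...
###.#.
###...
###...
.#....

Derivation:
Click 1 (2,0) count=0: revealed 12 new [(1,0) (1,1) (1,2) (2,0) (2,1) (2,2) (3,0) (3,1) (3,2) (4,0) (4,1) (4,2)] -> total=12
Click 2 (2,4) count=2: revealed 1 new [(2,4)] -> total=13
Click 3 (5,1) count=2: revealed 1 new [(5,1)] -> total=14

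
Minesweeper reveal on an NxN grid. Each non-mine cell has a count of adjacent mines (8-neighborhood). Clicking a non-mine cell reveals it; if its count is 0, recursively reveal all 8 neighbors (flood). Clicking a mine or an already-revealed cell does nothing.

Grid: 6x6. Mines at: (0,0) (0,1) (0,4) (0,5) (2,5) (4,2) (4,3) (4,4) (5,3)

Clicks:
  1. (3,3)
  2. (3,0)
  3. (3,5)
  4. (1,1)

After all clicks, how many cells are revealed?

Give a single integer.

Click 1 (3,3) count=3: revealed 1 new [(3,3)] -> total=1
Click 2 (3,0) count=0: revealed 18 new [(1,0) (1,1) (1,2) (1,3) (1,4) (2,0) (2,1) (2,2) (2,3) (2,4) (3,0) (3,1) (3,2) (3,4) (4,0) (4,1) (5,0) (5,1)] -> total=19
Click 3 (3,5) count=2: revealed 1 new [(3,5)] -> total=20
Click 4 (1,1) count=2: revealed 0 new [(none)] -> total=20

Answer: 20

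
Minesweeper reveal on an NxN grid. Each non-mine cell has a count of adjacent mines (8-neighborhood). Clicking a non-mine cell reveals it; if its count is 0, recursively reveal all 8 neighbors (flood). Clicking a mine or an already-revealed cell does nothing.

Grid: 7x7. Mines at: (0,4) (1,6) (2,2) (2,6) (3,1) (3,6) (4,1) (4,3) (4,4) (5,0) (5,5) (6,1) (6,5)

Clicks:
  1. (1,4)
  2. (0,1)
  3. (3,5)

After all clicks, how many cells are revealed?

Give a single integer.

Answer: 12

Derivation:
Click 1 (1,4) count=1: revealed 1 new [(1,4)] -> total=1
Click 2 (0,1) count=0: revealed 10 new [(0,0) (0,1) (0,2) (0,3) (1,0) (1,1) (1,2) (1,3) (2,0) (2,1)] -> total=11
Click 3 (3,5) count=3: revealed 1 new [(3,5)] -> total=12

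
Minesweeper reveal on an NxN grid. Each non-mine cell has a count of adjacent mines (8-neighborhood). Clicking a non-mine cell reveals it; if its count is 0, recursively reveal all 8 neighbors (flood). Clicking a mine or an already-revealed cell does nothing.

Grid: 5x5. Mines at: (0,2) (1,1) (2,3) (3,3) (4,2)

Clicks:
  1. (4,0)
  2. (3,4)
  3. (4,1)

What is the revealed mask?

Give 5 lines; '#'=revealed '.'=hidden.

Click 1 (4,0) count=0: revealed 6 new [(2,0) (2,1) (3,0) (3,1) (4,0) (4,1)] -> total=6
Click 2 (3,4) count=2: revealed 1 new [(3,4)] -> total=7
Click 3 (4,1) count=1: revealed 0 new [(none)] -> total=7

Answer: .....
.....
##...
##..#
##...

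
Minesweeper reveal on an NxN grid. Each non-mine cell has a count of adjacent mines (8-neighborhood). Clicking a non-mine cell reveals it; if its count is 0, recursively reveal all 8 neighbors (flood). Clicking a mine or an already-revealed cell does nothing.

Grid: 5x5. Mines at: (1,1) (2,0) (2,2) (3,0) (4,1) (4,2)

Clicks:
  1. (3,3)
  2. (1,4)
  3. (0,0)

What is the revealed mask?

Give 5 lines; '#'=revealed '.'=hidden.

Click 1 (3,3) count=2: revealed 1 new [(3,3)] -> total=1
Click 2 (1,4) count=0: revealed 11 new [(0,2) (0,3) (0,4) (1,2) (1,3) (1,4) (2,3) (2,4) (3,4) (4,3) (4,4)] -> total=12
Click 3 (0,0) count=1: revealed 1 new [(0,0)] -> total=13

Answer: #.###
..###
...##
...##
...##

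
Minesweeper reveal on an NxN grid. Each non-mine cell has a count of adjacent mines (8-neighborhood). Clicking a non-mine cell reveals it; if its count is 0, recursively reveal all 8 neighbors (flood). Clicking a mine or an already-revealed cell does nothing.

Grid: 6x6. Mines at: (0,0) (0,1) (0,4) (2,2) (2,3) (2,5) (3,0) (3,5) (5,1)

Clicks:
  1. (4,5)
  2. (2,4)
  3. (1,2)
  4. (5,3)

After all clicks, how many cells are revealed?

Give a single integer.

Answer: 13

Derivation:
Click 1 (4,5) count=1: revealed 1 new [(4,5)] -> total=1
Click 2 (2,4) count=3: revealed 1 new [(2,4)] -> total=2
Click 3 (1,2) count=3: revealed 1 new [(1,2)] -> total=3
Click 4 (5,3) count=0: revealed 10 new [(3,2) (3,3) (3,4) (4,2) (4,3) (4,4) (5,2) (5,3) (5,4) (5,5)] -> total=13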